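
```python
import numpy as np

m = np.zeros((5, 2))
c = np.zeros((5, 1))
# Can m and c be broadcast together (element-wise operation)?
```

Yes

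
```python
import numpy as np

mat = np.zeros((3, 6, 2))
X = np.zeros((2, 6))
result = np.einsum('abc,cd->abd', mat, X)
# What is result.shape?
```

(3, 6, 6)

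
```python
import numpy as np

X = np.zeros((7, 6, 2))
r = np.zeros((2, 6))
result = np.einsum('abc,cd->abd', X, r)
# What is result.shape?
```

(7, 6, 6)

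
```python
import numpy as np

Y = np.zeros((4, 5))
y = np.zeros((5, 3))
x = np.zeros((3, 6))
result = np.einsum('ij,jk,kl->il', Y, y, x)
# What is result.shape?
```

(4, 6)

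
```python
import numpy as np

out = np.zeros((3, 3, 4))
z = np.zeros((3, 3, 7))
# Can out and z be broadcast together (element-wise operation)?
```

No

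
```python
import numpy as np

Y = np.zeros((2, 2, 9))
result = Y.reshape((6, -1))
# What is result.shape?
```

(6, 6)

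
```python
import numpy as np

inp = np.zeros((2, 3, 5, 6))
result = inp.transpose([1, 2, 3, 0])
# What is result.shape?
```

(3, 5, 6, 2)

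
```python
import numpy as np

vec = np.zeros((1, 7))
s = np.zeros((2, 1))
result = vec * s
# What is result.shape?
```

(2, 7)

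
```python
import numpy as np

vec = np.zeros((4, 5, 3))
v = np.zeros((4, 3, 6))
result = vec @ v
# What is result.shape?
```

(4, 5, 6)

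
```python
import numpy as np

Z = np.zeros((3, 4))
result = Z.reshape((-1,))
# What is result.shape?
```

(12,)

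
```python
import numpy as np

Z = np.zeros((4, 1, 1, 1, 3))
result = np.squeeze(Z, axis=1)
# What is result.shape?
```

(4, 1, 1, 3)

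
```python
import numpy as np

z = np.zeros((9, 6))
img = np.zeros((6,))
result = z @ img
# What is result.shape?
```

(9,)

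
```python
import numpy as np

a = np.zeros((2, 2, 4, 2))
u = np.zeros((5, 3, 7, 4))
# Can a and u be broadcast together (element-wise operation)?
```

No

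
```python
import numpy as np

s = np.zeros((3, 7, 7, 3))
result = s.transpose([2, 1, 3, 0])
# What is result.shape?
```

(7, 7, 3, 3)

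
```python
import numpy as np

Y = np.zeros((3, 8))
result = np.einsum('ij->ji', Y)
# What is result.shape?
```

(8, 3)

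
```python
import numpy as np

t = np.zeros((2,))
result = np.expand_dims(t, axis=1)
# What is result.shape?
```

(2, 1)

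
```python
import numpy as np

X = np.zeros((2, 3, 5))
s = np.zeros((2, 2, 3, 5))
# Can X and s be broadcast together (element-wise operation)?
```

Yes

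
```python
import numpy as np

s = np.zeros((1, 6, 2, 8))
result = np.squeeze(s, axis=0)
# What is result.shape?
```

(6, 2, 8)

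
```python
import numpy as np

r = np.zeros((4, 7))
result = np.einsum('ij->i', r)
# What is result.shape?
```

(4,)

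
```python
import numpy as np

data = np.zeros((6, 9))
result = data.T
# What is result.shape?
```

(9, 6)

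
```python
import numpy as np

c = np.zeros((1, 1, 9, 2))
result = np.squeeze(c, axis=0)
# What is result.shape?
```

(1, 9, 2)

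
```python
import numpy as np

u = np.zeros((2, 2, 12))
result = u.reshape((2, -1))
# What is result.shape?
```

(2, 24)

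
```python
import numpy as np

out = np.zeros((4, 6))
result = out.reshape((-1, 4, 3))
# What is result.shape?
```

(2, 4, 3)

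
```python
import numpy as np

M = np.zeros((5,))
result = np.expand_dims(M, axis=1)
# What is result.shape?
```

(5, 1)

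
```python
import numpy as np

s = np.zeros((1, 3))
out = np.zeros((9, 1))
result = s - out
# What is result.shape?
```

(9, 3)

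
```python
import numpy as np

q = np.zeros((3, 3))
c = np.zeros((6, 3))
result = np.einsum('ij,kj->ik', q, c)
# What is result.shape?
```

(3, 6)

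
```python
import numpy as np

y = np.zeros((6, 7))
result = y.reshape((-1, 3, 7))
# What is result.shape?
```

(2, 3, 7)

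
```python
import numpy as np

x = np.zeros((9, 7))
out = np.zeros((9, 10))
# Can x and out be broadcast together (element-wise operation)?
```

No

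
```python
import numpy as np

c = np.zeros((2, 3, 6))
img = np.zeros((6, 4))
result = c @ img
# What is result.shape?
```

(2, 3, 4)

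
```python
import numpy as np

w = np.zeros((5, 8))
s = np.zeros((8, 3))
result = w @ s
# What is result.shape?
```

(5, 3)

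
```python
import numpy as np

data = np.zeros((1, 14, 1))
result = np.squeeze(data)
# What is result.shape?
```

(14,)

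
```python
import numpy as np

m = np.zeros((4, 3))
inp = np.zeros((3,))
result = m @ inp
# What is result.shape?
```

(4,)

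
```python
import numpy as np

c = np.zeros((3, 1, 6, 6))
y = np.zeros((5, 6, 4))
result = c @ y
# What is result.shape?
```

(3, 5, 6, 4)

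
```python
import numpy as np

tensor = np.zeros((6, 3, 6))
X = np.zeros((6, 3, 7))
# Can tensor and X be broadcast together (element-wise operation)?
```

No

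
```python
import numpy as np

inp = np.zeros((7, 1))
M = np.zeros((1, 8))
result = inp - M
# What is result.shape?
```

(7, 8)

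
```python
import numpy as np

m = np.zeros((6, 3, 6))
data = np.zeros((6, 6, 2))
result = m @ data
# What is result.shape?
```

(6, 3, 2)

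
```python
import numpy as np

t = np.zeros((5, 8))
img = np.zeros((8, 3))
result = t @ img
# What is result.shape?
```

(5, 3)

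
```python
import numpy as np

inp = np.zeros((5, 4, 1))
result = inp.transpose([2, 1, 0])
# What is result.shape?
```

(1, 4, 5)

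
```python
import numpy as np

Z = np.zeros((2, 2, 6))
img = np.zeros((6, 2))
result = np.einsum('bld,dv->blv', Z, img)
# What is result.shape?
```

(2, 2, 2)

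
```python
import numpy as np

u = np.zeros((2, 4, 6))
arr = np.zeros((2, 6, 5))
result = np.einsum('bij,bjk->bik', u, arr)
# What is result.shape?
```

(2, 4, 5)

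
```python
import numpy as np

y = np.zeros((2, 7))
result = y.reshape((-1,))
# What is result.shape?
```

(14,)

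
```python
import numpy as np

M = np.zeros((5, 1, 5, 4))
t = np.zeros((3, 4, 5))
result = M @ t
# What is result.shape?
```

(5, 3, 5, 5)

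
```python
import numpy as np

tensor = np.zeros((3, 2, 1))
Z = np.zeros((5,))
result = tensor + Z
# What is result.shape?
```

(3, 2, 5)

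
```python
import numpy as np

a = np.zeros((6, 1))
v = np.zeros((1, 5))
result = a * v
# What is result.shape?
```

(6, 5)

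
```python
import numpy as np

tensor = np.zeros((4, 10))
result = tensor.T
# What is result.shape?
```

(10, 4)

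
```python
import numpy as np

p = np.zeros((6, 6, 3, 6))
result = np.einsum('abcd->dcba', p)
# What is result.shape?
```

(6, 3, 6, 6)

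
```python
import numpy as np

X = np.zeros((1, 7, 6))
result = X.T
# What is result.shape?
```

(6, 7, 1)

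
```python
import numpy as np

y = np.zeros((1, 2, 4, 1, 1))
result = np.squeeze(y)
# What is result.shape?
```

(2, 4)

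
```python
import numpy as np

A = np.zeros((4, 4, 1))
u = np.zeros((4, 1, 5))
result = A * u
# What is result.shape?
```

(4, 4, 5)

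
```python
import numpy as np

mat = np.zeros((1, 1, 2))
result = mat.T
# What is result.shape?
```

(2, 1, 1)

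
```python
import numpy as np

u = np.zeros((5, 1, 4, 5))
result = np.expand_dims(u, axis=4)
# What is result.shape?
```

(5, 1, 4, 5, 1)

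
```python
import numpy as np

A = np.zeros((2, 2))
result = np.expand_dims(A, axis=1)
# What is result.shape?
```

(2, 1, 2)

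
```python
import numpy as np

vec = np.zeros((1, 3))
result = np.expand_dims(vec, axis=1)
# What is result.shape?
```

(1, 1, 3)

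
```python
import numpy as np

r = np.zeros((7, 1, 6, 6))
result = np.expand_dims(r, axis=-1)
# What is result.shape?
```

(7, 1, 6, 6, 1)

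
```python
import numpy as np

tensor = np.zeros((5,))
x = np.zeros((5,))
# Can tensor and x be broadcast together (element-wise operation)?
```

Yes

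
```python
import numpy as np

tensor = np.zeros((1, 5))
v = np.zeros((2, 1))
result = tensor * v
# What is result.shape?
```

(2, 5)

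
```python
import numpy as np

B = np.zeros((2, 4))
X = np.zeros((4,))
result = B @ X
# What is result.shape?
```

(2,)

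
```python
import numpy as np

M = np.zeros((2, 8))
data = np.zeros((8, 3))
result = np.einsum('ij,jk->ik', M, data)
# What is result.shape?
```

(2, 3)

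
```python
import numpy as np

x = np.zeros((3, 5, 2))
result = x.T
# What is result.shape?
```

(2, 5, 3)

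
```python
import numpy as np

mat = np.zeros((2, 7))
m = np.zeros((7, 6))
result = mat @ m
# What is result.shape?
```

(2, 6)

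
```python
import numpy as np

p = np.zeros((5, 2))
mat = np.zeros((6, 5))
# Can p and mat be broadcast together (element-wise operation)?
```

No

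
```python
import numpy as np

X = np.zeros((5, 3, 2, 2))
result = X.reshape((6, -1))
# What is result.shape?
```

(6, 10)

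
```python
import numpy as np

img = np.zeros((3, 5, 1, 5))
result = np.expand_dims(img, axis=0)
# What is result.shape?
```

(1, 3, 5, 1, 5)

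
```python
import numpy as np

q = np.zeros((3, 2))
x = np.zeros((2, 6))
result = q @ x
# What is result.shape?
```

(3, 6)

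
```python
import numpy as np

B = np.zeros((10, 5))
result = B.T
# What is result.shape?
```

(5, 10)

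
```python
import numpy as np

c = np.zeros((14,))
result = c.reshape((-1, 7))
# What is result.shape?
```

(2, 7)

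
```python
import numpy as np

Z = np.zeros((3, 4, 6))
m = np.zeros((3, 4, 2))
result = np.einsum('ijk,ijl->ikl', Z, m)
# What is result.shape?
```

(3, 6, 2)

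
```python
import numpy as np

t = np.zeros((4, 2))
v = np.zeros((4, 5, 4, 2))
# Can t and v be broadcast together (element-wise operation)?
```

Yes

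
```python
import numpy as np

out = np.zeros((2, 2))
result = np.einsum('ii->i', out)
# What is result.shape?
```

(2,)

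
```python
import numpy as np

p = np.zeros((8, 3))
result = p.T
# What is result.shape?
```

(3, 8)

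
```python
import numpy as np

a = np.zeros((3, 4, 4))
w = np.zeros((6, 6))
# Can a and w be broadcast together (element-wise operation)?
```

No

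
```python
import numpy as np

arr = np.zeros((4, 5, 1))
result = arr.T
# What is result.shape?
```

(1, 5, 4)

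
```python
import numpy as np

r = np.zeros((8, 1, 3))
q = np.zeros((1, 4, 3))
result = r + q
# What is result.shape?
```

(8, 4, 3)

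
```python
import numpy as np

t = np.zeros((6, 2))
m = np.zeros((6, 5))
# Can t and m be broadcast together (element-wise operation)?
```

No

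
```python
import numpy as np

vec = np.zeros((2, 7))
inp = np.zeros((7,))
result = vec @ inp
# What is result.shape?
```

(2,)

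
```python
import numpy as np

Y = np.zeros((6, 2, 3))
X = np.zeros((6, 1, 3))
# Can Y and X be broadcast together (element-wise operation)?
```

Yes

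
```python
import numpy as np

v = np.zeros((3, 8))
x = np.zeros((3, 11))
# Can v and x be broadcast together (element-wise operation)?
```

No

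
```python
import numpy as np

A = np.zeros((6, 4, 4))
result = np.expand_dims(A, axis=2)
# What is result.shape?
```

(6, 4, 1, 4)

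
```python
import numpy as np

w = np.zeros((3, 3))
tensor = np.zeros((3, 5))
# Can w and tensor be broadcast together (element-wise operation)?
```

No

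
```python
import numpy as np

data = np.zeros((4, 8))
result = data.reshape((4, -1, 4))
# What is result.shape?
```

(4, 2, 4)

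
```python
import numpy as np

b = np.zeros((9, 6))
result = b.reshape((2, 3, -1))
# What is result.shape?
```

(2, 3, 9)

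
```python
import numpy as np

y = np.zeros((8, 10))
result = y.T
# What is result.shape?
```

(10, 8)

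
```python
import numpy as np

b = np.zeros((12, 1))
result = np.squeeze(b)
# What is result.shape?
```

(12,)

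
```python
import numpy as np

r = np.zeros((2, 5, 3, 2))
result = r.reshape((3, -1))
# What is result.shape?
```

(3, 20)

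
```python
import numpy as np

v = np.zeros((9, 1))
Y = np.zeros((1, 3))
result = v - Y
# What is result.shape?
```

(9, 3)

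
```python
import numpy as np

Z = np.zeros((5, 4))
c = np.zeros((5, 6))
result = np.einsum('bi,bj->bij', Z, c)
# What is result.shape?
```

(5, 4, 6)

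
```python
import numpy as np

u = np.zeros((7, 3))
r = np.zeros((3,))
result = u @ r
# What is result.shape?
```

(7,)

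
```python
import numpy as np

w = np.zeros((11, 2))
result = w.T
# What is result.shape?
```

(2, 11)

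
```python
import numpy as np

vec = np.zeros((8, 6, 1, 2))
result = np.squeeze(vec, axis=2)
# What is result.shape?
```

(8, 6, 2)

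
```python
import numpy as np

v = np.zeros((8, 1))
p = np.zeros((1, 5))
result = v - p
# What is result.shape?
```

(8, 5)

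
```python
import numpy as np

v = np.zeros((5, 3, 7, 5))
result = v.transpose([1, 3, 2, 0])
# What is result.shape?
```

(3, 5, 7, 5)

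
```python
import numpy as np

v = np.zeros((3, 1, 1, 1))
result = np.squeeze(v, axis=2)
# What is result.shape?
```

(3, 1, 1)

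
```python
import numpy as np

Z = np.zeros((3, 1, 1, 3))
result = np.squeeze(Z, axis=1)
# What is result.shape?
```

(3, 1, 3)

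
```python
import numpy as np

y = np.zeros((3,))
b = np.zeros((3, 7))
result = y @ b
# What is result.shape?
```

(7,)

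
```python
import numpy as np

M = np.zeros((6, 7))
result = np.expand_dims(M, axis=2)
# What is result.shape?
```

(6, 7, 1)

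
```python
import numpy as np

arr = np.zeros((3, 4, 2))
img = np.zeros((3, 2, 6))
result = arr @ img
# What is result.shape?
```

(3, 4, 6)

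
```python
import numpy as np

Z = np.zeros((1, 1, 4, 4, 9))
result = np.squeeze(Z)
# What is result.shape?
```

(4, 4, 9)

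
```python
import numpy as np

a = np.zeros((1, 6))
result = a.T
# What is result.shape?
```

(6, 1)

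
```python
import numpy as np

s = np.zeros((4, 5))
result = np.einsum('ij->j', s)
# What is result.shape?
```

(5,)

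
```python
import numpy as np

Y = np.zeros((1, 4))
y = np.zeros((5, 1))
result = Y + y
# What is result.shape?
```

(5, 4)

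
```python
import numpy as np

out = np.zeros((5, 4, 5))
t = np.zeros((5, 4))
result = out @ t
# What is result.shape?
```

(5, 4, 4)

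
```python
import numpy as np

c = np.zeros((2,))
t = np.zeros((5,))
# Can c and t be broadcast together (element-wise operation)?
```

No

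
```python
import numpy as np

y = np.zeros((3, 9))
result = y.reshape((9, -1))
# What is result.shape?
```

(9, 3)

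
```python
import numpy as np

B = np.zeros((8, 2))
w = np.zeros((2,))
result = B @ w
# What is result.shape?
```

(8,)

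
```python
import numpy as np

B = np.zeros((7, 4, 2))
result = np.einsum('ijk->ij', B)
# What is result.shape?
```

(7, 4)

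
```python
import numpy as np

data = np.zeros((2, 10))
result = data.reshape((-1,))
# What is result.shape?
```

(20,)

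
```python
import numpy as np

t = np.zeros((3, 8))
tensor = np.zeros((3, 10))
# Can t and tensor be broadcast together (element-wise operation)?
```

No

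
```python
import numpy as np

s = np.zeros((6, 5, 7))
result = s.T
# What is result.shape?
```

(7, 5, 6)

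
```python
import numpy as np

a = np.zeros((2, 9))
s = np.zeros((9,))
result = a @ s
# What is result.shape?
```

(2,)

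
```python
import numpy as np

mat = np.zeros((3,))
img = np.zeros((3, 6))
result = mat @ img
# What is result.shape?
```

(6,)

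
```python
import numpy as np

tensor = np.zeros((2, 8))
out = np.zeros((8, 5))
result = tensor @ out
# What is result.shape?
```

(2, 5)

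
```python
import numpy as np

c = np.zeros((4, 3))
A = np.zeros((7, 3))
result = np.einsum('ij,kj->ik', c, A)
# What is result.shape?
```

(4, 7)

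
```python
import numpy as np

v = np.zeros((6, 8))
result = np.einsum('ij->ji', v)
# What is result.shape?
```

(8, 6)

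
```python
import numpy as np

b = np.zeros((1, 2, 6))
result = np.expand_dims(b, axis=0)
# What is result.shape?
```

(1, 1, 2, 6)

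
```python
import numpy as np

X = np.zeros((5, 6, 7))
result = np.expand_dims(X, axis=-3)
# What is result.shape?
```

(5, 1, 6, 7)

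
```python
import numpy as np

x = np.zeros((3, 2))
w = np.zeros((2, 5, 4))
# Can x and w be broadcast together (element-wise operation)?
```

No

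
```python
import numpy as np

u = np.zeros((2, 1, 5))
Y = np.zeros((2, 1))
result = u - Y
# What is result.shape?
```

(2, 2, 5)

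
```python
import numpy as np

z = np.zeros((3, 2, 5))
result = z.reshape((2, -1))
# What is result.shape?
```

(2, 15)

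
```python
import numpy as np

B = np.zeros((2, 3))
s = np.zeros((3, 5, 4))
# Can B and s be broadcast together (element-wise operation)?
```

No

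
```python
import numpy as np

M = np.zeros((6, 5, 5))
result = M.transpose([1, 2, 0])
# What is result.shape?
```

(5, 5, 6)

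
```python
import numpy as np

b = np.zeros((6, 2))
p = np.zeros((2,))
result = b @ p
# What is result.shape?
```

(6,)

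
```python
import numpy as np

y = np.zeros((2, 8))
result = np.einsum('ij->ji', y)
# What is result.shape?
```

(8, 2)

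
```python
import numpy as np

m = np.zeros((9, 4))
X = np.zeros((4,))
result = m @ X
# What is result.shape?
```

(9,)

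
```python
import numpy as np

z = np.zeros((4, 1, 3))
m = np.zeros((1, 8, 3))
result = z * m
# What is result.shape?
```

(4, 8, 3)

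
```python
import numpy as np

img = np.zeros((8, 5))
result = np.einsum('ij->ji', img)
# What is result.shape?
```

(5, 8)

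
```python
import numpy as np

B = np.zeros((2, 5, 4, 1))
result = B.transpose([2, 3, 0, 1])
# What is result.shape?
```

(4, 1, 2, 5)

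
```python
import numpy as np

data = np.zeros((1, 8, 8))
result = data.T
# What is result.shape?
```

(8, 8, 1)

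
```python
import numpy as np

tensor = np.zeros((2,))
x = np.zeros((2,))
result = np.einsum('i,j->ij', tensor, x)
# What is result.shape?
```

(2, 2)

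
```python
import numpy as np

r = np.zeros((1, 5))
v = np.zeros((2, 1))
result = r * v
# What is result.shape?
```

(2, 5)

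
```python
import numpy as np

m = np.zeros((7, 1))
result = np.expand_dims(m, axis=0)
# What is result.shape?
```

(1, 7, 1)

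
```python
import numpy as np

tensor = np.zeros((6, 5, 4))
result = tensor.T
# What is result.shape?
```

(4, 5, 6)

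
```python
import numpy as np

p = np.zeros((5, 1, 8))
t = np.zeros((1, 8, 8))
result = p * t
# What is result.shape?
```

(5, 8, 8)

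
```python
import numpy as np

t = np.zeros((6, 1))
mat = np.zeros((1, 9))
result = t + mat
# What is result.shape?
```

(6, 9)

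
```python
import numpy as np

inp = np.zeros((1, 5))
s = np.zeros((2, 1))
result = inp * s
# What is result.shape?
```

(2, 5)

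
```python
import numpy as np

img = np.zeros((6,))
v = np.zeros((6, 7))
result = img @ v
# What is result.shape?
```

(7,)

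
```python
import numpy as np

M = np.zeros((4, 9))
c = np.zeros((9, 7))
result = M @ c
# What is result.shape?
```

(4, 7)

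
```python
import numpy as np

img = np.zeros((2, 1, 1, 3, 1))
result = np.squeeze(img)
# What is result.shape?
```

(2, 3)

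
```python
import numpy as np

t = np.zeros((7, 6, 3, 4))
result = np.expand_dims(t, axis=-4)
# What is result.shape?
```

(7, 1, 6, 3, 4)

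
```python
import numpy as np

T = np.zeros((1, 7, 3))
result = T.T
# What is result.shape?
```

(3, 7, 1)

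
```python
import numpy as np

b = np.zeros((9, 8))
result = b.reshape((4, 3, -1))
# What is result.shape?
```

(4, 3, 6)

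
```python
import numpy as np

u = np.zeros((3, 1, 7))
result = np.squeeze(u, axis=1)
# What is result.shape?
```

(3, 7)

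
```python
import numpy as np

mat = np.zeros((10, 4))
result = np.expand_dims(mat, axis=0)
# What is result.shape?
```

(1, 10, 4)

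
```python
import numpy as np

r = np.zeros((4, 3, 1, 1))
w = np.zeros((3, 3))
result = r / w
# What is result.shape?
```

(4, 3, 3, 3)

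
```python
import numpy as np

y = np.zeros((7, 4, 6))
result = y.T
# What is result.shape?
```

(6, 4, 7)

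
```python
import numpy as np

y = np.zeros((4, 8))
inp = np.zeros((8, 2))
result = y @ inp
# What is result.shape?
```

(4, 2)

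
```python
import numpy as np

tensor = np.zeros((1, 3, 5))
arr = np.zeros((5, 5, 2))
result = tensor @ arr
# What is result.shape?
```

(5, 3, 2)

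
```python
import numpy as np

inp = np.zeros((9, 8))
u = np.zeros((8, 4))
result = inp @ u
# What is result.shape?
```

(9, 4)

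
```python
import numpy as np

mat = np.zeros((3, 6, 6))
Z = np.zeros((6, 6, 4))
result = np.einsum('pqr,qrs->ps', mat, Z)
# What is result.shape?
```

(3, 4)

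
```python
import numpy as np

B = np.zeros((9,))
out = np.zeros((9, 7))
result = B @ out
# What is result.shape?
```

(7,)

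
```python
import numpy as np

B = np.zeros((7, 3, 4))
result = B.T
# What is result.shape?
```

(4, 3, 7)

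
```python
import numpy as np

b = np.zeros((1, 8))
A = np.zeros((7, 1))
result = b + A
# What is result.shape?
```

(7, 8)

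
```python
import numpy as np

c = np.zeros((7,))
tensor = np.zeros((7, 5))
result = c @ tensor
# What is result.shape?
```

(5,)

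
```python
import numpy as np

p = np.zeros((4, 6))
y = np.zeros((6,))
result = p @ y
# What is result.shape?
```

(4,)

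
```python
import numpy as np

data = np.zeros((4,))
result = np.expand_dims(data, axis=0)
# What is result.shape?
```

(1, 4)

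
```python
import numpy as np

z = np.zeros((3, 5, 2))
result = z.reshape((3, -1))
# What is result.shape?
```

(3, 10)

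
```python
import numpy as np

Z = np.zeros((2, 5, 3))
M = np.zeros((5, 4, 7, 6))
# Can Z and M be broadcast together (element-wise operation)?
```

No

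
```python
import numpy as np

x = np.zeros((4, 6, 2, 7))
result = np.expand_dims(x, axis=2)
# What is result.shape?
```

(4, 6, 1, 2, 7)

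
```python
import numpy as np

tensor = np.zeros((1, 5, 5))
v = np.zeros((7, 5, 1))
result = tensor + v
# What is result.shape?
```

(7, 5, 5)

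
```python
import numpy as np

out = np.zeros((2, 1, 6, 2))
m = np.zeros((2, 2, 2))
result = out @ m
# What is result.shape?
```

(2, 2, 6, 2)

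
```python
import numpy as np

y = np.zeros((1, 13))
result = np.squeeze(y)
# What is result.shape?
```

(13,)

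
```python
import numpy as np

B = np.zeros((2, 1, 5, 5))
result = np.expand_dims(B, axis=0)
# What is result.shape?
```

(1, 2, 1, 5, 5)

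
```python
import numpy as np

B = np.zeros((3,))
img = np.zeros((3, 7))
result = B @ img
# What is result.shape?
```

(7,)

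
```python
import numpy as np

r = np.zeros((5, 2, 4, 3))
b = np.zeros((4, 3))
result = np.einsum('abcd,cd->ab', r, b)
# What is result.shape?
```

(5, 2)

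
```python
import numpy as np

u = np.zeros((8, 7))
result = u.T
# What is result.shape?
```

(7, 8)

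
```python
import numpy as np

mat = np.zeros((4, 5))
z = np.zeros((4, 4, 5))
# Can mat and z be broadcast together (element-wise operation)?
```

Yes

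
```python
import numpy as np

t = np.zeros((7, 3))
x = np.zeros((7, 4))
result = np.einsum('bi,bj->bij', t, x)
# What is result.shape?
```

(7, 3, 4)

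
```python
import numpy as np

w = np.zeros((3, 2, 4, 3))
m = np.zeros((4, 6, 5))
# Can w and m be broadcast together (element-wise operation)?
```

No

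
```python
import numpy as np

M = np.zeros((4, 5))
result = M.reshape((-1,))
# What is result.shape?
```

(20,)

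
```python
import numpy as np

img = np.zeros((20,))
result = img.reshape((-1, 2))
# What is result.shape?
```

(10, 2)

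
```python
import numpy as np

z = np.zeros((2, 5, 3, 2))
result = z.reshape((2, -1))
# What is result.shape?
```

(2, 30)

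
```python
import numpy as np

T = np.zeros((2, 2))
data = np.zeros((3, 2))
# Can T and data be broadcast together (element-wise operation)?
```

No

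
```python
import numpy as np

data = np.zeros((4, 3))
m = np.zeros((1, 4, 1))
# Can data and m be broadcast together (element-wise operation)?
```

Yes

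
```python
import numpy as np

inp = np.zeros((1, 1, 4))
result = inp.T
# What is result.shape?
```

(4, 1, 1)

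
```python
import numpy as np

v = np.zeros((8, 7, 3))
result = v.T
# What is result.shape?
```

(3, 7, 8)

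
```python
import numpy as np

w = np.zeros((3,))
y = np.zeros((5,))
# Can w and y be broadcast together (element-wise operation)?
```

No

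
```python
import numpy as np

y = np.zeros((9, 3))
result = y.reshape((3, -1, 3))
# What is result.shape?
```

(3, 3, 3)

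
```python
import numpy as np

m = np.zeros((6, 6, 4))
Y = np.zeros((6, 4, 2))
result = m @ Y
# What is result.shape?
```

(6, 6, 2)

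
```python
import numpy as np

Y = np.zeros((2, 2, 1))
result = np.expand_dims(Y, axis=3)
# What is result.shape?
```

(2, 2, 1, 1)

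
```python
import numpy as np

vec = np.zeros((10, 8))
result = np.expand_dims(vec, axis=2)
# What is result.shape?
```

(10, 8, 1)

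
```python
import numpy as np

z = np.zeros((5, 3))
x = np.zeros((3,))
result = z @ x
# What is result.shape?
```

(5,)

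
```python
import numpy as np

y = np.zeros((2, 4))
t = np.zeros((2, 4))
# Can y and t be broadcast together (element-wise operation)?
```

Yes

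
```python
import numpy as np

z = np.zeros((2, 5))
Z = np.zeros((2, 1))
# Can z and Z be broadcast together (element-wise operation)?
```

Yes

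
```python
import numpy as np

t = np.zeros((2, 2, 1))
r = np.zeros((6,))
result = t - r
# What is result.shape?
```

(2, 2, 6)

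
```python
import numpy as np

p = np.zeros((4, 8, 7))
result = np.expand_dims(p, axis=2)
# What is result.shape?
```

(4, 8, 1, 7)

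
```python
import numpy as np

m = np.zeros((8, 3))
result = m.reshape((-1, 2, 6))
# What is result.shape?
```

(2, 2, 6)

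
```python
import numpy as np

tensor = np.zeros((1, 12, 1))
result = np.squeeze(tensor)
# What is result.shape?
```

(12,)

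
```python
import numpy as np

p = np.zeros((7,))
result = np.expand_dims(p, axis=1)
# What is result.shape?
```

(7, 1)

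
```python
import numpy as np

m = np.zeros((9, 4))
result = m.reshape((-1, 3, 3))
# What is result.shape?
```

(4, 3, 3)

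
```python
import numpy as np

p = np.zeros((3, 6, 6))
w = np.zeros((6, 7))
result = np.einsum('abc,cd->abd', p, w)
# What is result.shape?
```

(3, 6, 7)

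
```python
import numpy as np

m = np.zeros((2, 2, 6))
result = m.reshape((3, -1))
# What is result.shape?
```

(3, 8)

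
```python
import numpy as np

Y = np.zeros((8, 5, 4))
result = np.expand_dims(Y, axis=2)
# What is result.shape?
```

(8, 5, 1, 4)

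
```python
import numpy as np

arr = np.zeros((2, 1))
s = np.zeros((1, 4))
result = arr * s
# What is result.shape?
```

(2, 4)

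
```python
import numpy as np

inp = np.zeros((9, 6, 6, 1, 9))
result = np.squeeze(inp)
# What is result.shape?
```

(9, 6, 6, 9)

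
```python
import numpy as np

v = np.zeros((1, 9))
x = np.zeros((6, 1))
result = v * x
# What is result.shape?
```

(6, 9)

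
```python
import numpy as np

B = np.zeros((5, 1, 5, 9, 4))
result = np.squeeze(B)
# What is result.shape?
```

(5, 5, 9, 4)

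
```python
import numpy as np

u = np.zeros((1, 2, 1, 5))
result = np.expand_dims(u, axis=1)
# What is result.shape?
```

(1, 1, 2, 1, 5)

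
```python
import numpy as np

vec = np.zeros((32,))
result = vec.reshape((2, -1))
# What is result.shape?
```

(2, 16)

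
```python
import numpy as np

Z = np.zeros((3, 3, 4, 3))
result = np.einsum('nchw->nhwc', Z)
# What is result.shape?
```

(3, 4, 3, 3)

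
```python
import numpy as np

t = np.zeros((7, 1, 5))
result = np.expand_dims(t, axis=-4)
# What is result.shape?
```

(1, 7, 1, 5)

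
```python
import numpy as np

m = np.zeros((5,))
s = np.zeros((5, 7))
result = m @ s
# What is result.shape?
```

(7,)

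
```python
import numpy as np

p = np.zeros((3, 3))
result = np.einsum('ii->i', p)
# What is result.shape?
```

(3,)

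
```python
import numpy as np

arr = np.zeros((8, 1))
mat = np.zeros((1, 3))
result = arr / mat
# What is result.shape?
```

(8, 3)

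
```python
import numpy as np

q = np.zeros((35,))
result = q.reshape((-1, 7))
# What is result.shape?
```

(5, 7)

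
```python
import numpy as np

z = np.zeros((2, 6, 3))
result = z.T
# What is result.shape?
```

(3, 6, 2)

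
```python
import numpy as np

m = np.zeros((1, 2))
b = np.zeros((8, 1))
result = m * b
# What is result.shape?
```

(8, 2)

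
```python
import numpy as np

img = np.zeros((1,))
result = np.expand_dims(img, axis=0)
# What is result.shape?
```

(1, 1)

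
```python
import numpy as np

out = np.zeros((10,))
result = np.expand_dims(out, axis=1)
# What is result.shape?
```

(10, 1)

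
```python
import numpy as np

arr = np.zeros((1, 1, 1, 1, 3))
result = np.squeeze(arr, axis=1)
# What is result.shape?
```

(1, 1, 1, 3)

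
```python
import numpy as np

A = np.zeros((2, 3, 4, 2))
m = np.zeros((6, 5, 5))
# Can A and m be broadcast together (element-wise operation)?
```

No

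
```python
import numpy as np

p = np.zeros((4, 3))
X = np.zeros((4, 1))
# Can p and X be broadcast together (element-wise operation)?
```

Yes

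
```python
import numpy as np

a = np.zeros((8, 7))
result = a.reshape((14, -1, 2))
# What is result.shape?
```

(14, 2, 2)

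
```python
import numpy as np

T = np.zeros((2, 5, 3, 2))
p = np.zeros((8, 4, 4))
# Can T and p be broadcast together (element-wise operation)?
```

No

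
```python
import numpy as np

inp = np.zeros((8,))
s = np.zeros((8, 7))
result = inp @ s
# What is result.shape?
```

(7,)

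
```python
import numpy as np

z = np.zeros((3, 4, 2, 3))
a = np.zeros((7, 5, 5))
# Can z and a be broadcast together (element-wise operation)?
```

No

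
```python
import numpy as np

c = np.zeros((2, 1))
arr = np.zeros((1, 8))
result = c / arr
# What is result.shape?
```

(2, 8)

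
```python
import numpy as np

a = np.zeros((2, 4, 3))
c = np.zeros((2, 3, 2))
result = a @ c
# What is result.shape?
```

(2, 4, 2)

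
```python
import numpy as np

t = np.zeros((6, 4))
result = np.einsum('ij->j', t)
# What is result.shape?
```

(4,)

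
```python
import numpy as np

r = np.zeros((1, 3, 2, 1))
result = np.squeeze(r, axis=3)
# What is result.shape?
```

(1, 3, 2)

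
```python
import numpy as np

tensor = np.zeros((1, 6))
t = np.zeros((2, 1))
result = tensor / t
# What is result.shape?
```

(2, 6)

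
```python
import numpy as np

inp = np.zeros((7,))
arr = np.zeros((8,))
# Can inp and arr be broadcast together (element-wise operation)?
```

No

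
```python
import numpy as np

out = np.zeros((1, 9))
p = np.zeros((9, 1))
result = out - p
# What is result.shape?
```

(9, 9)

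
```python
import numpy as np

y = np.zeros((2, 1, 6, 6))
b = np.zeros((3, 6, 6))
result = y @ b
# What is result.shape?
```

(2, 3, 6, 6)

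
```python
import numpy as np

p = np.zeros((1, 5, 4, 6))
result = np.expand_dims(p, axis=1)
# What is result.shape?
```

(1, 1, 5, 4, 6)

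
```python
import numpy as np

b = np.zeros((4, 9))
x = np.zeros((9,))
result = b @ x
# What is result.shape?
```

(4,)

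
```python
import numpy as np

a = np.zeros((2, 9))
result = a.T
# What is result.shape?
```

(9, 2)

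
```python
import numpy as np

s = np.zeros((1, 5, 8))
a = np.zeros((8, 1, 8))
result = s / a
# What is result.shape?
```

(8, 5, 8)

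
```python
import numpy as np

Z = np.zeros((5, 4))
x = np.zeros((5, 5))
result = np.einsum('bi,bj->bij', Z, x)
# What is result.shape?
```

(5, 4, 5)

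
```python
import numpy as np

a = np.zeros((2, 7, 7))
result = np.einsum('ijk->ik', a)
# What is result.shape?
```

(2, 7)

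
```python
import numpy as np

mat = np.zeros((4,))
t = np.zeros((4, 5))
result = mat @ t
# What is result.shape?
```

(5,)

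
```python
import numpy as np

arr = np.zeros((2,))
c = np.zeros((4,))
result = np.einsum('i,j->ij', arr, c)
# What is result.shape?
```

(2, 4)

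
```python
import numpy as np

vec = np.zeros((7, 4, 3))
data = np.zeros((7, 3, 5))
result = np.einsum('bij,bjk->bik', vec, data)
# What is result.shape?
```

(7, 4, 5)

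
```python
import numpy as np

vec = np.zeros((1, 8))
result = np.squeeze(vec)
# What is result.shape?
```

(8,)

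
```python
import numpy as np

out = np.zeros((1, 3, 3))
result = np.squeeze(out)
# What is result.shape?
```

(3, 3)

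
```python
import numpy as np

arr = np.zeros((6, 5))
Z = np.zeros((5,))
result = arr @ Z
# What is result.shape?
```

(6,)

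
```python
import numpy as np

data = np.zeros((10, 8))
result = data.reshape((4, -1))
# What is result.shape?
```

(4, 20)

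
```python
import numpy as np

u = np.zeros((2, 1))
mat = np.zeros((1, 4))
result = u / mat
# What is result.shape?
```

(2, 4)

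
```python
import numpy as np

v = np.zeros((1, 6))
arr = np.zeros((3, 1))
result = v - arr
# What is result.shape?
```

(3, 6)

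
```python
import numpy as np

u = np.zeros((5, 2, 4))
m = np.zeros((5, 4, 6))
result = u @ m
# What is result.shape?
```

(5, 2, 6)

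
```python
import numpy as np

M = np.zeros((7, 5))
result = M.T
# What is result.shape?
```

(5, 7)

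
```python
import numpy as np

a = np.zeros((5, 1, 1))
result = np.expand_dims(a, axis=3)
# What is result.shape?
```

(5, 1, 1, 1)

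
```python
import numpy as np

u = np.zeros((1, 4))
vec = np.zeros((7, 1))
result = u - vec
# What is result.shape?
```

(7, 4)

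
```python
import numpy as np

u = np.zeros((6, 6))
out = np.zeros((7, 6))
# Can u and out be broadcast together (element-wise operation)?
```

No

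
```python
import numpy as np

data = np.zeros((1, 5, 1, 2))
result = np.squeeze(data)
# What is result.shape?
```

(5, 2)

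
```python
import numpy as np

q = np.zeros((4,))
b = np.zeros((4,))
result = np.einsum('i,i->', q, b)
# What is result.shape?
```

()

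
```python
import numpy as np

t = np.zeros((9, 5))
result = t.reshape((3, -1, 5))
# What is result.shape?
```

(3, 3, 5)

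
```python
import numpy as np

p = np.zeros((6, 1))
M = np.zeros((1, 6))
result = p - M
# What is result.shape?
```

(6, 6)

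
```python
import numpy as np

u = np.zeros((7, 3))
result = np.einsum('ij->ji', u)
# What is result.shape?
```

(3, 7)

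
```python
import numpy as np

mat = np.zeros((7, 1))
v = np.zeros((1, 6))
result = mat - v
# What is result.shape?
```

(7, 6)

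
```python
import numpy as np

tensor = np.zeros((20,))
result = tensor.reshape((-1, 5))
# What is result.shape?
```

(4, 5)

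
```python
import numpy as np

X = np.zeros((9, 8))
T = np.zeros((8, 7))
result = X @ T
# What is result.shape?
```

(9, 7)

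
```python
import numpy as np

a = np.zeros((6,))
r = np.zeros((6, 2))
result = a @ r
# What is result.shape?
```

(2,)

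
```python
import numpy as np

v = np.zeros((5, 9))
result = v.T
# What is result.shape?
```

(9, 5)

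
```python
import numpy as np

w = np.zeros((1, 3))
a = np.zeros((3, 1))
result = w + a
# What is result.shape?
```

(3, 3)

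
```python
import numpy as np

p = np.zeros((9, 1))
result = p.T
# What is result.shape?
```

(1, 9)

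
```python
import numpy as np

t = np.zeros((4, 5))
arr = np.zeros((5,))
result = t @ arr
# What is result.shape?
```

(4,)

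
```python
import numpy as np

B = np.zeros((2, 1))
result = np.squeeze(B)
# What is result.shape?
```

(2,)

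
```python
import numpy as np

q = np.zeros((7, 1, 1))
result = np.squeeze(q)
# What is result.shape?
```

(7,)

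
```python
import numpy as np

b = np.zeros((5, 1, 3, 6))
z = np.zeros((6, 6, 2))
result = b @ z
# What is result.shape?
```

(5, 6, 3, 2)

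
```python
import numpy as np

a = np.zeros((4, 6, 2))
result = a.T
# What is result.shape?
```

(2, 6, 4)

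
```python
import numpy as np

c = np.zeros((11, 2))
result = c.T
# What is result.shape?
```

(2, 11)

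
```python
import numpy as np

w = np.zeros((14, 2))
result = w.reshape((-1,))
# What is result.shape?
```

(28,)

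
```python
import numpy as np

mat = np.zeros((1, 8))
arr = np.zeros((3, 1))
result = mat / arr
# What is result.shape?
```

(3, 8)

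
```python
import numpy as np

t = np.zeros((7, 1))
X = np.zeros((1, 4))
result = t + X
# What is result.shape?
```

(7, 4)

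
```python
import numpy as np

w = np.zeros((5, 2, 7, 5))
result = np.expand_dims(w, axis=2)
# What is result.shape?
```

(5, 2, 1, 7, 5)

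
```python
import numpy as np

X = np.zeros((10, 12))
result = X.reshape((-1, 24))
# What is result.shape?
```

(5, 24)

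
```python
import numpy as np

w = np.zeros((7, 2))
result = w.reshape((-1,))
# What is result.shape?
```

(14,)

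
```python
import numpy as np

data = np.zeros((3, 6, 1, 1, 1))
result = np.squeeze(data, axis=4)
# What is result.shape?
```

(3, 6, 1, 1)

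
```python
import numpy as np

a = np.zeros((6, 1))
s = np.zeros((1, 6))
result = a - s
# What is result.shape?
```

(6, 6)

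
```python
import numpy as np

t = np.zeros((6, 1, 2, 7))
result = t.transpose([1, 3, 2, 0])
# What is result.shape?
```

(1, 7, 2, 6)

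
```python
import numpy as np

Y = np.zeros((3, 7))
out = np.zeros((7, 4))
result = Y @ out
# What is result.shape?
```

(3, 4)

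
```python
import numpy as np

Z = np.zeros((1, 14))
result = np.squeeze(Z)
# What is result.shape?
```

(14,)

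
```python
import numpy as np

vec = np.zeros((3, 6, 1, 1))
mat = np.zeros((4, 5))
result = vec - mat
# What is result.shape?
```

(3, 6, 4, 5)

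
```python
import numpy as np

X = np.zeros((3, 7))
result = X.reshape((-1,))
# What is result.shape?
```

(21,)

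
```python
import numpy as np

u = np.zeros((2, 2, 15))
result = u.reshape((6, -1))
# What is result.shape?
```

(6, 10)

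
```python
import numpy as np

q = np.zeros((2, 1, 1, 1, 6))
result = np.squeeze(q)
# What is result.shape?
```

(2, 6)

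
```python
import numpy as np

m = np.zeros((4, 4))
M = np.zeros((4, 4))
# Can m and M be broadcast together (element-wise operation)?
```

Yes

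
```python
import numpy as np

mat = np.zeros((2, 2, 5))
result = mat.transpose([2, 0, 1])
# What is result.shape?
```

(5, 2, 2)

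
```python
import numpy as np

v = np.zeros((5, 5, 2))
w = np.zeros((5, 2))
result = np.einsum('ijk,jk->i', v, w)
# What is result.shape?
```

(5,)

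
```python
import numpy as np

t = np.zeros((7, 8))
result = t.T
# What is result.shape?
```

(8, 7)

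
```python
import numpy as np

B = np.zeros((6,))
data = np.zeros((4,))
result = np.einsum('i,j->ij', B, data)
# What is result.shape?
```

(6, 4)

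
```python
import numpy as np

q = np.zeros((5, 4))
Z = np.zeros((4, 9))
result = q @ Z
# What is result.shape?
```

(5, 9)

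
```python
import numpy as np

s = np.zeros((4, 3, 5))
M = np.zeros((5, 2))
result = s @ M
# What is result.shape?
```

(4, 3, 2)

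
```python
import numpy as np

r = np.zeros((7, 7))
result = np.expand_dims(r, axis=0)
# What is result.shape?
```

(1, 7, 7)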